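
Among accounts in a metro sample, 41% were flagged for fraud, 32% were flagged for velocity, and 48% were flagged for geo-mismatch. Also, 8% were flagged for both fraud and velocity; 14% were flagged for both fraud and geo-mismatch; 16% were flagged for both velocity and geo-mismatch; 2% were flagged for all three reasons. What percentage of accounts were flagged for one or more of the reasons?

85%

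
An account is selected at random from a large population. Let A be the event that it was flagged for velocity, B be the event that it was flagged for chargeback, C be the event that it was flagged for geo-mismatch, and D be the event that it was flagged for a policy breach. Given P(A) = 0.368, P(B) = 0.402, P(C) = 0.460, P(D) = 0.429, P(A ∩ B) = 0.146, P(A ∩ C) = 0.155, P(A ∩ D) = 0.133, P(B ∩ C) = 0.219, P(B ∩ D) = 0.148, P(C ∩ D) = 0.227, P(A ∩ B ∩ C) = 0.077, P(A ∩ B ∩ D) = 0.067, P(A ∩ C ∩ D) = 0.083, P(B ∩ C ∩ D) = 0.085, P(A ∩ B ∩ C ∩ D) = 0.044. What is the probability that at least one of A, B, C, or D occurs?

0.899

By inclusion–exclusion:
P(A ∪ B ∪ C ∪ D) = 0.368 + 0.402 + 0.460 + 0.429 − 0.146 − 0.155 − 0.133 − 0.219 − 0.148 − 0.227 + 0.077 + 0.067 + 0.083 + 0.085 − 0.044 = 0.899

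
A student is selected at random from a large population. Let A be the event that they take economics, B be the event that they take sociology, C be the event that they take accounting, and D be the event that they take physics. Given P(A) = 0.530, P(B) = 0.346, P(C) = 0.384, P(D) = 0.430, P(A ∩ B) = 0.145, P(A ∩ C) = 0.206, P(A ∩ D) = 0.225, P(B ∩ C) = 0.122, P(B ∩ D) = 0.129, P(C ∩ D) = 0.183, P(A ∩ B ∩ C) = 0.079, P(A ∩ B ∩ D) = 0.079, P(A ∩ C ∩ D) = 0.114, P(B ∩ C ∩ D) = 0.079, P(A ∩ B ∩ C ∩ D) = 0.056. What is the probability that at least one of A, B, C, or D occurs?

0.975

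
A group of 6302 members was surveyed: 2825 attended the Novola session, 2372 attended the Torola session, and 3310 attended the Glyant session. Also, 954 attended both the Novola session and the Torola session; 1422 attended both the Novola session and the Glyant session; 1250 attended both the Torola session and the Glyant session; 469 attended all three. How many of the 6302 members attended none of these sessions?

952

Apply inclusion-exclusion:
|at least one| = 2825 + 2372 + 3310 − 954 − 1422 − 1250 + 469 = 5350
None: 6302 − 5350 = 952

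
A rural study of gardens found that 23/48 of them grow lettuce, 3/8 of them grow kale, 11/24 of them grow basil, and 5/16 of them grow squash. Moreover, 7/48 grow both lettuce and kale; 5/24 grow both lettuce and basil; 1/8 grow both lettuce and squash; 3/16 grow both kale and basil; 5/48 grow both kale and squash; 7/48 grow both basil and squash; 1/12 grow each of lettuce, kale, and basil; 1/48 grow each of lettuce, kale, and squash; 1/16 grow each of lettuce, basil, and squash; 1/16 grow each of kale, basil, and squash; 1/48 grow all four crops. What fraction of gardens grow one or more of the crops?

By inclusion-exclusion,
P(union) = 23/48 + 3/8 + 11/24 + 5/16 − 7/48 − 5/24 − 1/8 − 3/16 − 5/48 − 7/48 + 1/12 + 1/48 + 1/16 + 1/16 − 1/48 = 11/12

11/12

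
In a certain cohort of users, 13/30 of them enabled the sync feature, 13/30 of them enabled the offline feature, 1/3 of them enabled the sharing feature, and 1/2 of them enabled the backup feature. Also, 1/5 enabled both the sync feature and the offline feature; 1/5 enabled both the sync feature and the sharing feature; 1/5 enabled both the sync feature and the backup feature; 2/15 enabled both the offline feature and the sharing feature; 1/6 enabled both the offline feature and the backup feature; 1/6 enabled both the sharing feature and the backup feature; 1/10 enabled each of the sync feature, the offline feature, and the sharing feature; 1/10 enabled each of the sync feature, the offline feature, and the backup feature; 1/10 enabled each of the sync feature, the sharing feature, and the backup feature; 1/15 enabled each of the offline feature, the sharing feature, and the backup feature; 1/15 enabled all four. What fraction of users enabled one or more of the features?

14/15

Using inclusion–exclusion:
P(≥1) = 13/30 + 13/30 + 1/3 + 1/2 − 1/5 − 1/5 − 1/5 − 2/15 − 1/6 − 1/6 + 1/10 + 1/10 + 1/10 + 1/15 − 1/15 = 14/15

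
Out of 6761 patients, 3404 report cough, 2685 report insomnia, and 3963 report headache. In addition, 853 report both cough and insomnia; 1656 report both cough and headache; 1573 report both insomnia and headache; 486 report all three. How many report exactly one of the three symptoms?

By inclusion–exclusion (exactly-one form):
|exactly one| = 3404 + 2685 + 3963 − 2·853 − 2·1656 − 2·1573 + 3·486 = 3346

3346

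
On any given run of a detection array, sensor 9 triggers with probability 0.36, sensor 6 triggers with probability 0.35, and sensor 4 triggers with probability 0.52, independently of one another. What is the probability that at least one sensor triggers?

0.80032

P(none) = (1 − 0.36) × (1 − 0.35) × (1 − 0.52) = 0.64 × 0.65 × 0.48 = 0.19968
P(at least one) = 1 − 0.19968 = 0.80032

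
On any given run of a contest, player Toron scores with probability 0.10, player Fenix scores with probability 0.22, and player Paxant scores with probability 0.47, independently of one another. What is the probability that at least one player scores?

0.62794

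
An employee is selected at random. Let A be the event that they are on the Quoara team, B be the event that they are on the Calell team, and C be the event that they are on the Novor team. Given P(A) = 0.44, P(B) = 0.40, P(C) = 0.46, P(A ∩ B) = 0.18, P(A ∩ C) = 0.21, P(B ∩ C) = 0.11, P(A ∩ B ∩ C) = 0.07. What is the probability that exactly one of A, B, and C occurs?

0.51

P(exactly one) = 0.44 + 0.40 + 0.46 − 2·0.18 − 2·0.21 − 2·0.11 + 3·0.07 = 0.51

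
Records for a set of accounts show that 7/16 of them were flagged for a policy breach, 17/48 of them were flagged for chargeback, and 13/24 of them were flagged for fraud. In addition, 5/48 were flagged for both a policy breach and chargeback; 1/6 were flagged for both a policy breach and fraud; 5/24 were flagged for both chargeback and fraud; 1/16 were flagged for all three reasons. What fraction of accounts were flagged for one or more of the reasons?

Inclusion–exclusion gives
P(union) = 7/16 + 17/48 + 13/24 − 5/48 − 1/6 − 5/24 + 1/16 = 11/12

11/12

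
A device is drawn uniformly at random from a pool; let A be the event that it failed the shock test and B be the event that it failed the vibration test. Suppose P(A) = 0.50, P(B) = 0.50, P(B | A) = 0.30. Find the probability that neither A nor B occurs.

0.15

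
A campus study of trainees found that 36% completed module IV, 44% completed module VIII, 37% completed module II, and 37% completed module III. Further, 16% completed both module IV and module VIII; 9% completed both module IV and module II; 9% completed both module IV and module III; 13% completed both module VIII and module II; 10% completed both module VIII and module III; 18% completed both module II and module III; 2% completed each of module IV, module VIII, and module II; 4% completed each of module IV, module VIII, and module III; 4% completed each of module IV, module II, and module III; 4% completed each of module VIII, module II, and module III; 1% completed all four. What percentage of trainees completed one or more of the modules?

92%

Apply inclusion-exclusion:
P(≥1) = 36 + 44 + 37 + 37 − 16 − 9 − 9 − 13 − 10 − 18 + 2 + 4 + 4 + 4 − 1 = 92%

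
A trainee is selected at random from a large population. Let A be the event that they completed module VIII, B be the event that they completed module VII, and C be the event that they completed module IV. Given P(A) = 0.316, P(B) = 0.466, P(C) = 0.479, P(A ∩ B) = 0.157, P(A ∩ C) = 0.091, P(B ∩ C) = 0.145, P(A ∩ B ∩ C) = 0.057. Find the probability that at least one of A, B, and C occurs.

0.925

Using inclusion–exclusion:
P(A ∪ B ∪ C) = 0.316 + 0.466 + 0.479 − 0.157 − 0.091 − 0.145 + 0.057 = 0.925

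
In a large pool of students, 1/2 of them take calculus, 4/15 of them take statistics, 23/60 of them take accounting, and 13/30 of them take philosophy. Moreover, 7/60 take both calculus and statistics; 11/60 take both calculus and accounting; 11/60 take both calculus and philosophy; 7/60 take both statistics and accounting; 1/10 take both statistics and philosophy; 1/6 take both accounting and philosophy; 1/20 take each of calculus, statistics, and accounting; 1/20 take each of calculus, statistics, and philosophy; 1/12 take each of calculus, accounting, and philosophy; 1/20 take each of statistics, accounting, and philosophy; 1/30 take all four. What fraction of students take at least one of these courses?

11/12

Inclusion–exclusion gives
P(≥1) = 1/2 + 4/15 + 23/60 + 13/30 − 7/60 − 11/60 − 11/60 − 7/60 − 1/10 − 1/6 + 1/20 + 1/20 + 1/12 + 1/20 − 1/30 = 11/12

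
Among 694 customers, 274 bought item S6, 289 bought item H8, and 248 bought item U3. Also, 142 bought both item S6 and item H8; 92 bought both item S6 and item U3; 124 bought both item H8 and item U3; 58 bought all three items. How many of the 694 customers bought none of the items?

183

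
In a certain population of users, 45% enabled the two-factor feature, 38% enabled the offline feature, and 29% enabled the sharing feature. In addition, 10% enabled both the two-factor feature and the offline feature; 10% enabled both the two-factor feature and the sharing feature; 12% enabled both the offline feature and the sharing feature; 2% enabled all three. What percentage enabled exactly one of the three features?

Using the inclusion–exclusion count for exactly one event:
P(exactly one) = 45 + 38 + 29 − 2·10 − 2·10 − 2·12 + 3·2 = 54%

54%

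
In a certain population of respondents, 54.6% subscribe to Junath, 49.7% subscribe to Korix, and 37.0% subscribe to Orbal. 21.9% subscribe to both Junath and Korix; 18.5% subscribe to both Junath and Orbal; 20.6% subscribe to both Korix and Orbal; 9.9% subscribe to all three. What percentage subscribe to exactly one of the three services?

Using the inclusion–exclusion count for exactly one event:
P(exactly one) = 54.6 + 49.7 + 37.0 − 2·21.9 − 2·18.5 − 2·20.6 + 3·9.9 = 49.0%

49.0%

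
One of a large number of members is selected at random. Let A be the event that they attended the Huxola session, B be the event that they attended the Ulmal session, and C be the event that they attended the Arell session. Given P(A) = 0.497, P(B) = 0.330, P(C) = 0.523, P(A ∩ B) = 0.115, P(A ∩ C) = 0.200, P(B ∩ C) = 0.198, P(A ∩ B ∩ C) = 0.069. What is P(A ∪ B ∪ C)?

0.906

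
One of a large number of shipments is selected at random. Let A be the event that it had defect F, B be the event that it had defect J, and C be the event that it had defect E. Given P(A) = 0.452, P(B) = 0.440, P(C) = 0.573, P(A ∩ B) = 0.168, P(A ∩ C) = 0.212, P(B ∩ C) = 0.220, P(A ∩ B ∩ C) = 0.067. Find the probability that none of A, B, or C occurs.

Using inclusion–exclusion:
P(A ∪ B ∪ C) = 0.452 + 0.440 + 0.573 − 0.168 − 0.212 − 0.220 + 0.067 = 0.932
P(none) = 1 − 0.932 = 0.068

0.068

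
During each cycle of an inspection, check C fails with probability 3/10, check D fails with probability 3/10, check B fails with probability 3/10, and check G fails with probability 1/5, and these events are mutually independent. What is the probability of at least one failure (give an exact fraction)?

907/1250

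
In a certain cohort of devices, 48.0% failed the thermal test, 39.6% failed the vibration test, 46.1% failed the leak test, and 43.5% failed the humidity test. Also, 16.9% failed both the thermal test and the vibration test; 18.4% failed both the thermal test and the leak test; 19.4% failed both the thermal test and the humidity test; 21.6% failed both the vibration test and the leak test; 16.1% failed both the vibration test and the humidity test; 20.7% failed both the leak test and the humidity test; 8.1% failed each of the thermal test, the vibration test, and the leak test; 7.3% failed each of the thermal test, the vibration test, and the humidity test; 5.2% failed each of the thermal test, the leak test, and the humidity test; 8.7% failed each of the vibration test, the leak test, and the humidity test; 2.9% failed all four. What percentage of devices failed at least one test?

Apply inclusion-exclusion:
P(at least one) = 48.0 + 39.6 + 46.1 + 43.5 − 16.9 − 18.4 − 19.4 − 21.6 − 16.1 − 20.7 + 8.1 + 7.3 + 5.2 + 8.7 − 2.9 = 90.5%

90.5%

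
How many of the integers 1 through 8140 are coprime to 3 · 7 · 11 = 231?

4228

Inclusion–exclusion gives
floor(8140/3) + floor(8140/7) + floor(8140/11) − floor(8140/21) − floor(8140/33) − floor(8140/77) + floor(8140/231) = 2713 + 1162 + 740 − 387 − 246 − 105 + 35 = 3912
8140 − 3912 = 4228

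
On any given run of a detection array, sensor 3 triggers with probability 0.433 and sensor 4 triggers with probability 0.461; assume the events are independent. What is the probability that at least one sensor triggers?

Independence gives P(none) = ∏(1 − pᵢ).
P(none) = (1 − 0.433) × (1 − 0.461) = 0.567 × 0.539 = 0.305613
P(at least one) = 1 − 0.305613 = 0.694387

0.694387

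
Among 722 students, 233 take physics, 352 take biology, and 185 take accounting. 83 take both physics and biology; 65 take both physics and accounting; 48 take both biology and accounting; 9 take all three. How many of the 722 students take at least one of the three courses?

Inclusion–exclusion gives
|union| = 233 + 352 + 185 − 83 − 65 − 48 + 9 = 583

583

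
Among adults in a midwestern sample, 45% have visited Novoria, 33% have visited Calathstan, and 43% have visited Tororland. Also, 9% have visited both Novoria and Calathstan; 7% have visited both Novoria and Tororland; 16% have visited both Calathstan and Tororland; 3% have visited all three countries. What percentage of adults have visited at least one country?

92%

Inclusion–exclusion gives
P(at least one) = 45 + 33 + 43 − 9 − 7 − 16 + 3 = 92%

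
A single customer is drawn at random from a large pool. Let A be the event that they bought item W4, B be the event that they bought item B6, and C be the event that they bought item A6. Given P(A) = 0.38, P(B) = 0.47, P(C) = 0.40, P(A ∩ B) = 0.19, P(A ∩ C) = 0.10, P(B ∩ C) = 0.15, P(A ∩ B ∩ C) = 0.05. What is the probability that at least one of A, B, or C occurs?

By inclusion-exclusion,
P(A ∪ B ∪ C) = 0.38 + 0.47 + 0.40 − 0.19 − 0.10 − 0.15 + 0.05 = 0.86

0.86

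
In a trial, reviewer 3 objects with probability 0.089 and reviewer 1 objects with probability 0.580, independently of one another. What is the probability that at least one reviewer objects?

0.61738

P(none) = (1 − 0.089) × (1 − 0.580) = 0.911 × 0.420 = 0.38262
P(at least one) = 1 − 0.38262 = 0.61738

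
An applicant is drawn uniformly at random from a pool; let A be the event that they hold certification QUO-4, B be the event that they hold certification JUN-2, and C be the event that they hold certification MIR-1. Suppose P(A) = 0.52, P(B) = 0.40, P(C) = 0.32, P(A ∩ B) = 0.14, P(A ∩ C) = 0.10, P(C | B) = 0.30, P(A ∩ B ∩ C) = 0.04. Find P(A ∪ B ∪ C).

P(B ∩ C) = P(B)·P(C|B) = 0.40 × 0.30 = 0.12
Using inclusion–exclusion:
P(A ∪ B ∪ C) = 0.52 + 0.40 + 0.32 − 0.14 − 0.10 − 0.12 + 0.04 = 0.92

0.92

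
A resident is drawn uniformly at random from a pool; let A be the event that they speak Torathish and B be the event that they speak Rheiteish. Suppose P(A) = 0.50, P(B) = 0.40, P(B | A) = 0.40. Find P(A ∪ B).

P(A ∩ B) = P(A)·P(B|A) = 0.50 × 0.40 = 0.20
P(A ∪ B) = 0.50 + 0.40 − 0.20 = 0.70

0.70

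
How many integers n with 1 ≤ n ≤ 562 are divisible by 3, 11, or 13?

248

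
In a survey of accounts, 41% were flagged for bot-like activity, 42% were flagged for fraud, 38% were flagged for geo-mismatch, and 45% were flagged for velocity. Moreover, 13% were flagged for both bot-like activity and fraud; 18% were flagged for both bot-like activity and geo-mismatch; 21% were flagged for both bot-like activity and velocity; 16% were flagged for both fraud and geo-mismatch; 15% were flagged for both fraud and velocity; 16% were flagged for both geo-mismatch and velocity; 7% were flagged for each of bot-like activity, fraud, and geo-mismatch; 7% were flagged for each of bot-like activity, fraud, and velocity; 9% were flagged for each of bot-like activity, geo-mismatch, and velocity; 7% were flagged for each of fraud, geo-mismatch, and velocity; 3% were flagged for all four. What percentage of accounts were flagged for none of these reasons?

6%

Using inclusion–exclusion:
P(union) = 41 + 42 + 38 + 45 − 13 − 18 − 21 − 16 − 15 − 16 + 7 + 7 + 9 + 7 − 3 = 94%
P(none) = 100% − 94% = 6%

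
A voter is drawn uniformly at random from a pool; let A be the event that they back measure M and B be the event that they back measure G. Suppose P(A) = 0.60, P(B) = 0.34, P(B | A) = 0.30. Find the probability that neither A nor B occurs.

0.24

P(A ∩ B) = P(A)·P(B|A) = 0.60 × 0.30 = 0.18
P(A ∪ B) = 0.60 + 0.34 − 0.18 = 0.76
P(none) = 1 − 0.76 = 0.24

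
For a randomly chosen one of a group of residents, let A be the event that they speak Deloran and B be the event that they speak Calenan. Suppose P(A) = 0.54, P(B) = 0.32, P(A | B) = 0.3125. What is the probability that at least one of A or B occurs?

P(A ∩ B) = P(B)·P(A|B) = 0.32 × 0.3125 = 0.10
By inclusion–exclusion:
P(A ∪ B) = 0.54 + 0.32 − 0.10 = 0.76

0.76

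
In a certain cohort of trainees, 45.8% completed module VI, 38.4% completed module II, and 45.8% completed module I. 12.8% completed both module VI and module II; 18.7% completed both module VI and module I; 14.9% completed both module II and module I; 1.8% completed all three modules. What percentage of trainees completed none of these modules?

P(≥1) = 45.8 + 38.4 + 45.8 − 12.8 − 18.7 − 14.9 + 1.8 = 85.4%
P(none) = 100% − 85.4% = 14.6%

14.6%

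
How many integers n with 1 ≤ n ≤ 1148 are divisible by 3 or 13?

441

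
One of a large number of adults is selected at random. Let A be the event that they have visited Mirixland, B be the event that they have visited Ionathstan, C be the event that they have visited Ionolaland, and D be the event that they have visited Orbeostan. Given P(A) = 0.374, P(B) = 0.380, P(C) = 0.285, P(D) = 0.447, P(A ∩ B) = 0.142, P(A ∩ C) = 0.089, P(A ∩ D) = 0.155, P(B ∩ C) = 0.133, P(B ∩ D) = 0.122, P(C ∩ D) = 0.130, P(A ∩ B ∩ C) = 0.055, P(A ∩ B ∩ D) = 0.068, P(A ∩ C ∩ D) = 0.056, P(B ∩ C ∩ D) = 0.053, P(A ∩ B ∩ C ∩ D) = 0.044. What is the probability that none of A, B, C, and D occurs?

P(A ∪ B ∪ C ∪ D) = 0.374 + 0.380 + 0.285 + 0.447 − 0.142 − 0.089 − 0.155 − 0.133 − 0.122 − 0.130 + 0.055 + 0.068 + 0.056 + 0.053 − 0.044 = 0.903
P(none) = 1 − 0.903 = 0.097

0.097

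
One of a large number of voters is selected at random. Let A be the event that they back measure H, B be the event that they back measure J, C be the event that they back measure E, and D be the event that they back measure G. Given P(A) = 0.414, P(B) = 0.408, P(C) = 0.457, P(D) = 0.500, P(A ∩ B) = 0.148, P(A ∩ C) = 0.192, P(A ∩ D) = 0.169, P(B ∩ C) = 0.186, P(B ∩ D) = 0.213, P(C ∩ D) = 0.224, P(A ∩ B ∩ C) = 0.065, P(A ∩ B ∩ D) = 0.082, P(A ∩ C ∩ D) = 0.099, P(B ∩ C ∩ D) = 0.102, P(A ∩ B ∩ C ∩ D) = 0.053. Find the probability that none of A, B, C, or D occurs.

P(A ∪ B ∪ C ∪ D) = 0.414 + 0.408 + 0.457 + 0.500 − 0.148 − 0.192 − 0.169 − 0.186 − 0.213 − 0.224 + 0.065 + 0.082 + 0.099 + 0.102 − 0.053 = 0.942
P(none) = 1 − 0.942 = 0.058

0.058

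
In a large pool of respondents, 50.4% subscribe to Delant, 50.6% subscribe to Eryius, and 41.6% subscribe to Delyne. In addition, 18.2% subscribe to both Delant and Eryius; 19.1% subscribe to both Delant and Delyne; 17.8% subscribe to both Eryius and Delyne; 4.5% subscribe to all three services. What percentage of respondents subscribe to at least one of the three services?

92.0%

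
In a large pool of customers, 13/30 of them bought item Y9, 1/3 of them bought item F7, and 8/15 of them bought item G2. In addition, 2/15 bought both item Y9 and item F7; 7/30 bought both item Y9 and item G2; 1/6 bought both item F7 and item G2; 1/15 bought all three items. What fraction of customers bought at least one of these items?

5/6

Apply inclusion-exclusion:
P(≥1) = 13/30 + 1/3 + 8/15 − 2/15 − 7/30 − 1/6 + 1/15 = 5/6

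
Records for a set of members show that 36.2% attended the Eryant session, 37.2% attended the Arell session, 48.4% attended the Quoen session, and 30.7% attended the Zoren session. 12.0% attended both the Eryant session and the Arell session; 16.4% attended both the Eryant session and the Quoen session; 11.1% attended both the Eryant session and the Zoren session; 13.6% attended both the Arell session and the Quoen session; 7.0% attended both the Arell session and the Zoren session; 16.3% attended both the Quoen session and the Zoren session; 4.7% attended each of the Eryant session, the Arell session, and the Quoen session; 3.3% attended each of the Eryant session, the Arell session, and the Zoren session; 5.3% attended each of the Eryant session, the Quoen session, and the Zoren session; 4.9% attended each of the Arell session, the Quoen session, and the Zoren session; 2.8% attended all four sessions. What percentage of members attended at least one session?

91.5%

P(≥1) = 36.2 + 37.2 + 48.4 + 30.7 − 12.0 − 16.4 − 11.1 − 13.6 − 7.0 − 16.3 + 4.7 + 3.3 + 5.3 + 4.9 − 2.8 = 91.5%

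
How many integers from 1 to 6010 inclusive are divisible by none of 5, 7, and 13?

1202 + 858 + 462 − 171 − 92 − 66 + 13 = 2206
6010 − 2206 = 3804

3804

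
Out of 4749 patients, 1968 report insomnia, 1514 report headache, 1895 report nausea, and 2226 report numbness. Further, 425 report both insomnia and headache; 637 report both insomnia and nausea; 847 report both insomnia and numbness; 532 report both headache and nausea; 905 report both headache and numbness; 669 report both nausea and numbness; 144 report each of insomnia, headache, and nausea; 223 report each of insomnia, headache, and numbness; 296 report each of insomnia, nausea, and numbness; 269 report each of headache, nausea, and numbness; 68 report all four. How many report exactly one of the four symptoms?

|exactly one| = 1968 + 1514 + 1895 + 2226 − 2·425 − 2·637 − 2·847 − 2·532 − 2·905 − 2·669 + 3·144 + 3·223 + 3·296 + 3·269 − 4·68 = 2097

2097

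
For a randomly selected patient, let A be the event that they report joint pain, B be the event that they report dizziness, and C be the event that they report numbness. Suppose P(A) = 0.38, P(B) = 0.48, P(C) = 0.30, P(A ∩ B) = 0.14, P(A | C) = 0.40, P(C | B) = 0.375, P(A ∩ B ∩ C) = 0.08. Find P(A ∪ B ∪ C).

0.80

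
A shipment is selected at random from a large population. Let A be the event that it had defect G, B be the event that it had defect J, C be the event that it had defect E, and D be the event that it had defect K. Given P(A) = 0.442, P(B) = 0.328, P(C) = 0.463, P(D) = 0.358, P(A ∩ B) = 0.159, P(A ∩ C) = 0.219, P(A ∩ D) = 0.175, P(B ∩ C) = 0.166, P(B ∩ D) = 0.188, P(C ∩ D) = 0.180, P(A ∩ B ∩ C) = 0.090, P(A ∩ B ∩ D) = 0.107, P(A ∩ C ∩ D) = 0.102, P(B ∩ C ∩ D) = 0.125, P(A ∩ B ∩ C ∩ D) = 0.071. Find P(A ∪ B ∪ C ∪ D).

0.857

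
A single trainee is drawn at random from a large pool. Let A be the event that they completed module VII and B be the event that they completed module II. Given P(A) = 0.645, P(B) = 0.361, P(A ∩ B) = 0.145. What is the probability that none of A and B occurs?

0.139

By inclusion–exclusion:
P(A ∪ B) = 0.645 + 0.361 − 0.145 = 0.861
P(none) = 1 − 0.861 = 0.139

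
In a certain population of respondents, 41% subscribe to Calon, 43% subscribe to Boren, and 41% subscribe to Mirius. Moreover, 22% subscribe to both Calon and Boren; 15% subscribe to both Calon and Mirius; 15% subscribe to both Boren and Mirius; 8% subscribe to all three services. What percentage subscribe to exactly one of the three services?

45%

Using the inclusion–exclusion count for exactly one event:
P(exactly one) = 41 + 43 + 41 − 2·22 − 2·15 − 2·15 + 3·8 = 45%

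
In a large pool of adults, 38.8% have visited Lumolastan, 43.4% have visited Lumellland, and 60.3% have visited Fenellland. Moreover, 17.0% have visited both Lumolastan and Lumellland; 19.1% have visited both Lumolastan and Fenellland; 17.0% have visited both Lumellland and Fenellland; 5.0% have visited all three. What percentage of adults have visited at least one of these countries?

P(at least one) = 38.8 + 43.4 + 60.3 − 17.0 − 19.1 − 17.0 + 5.0 = 94.4%

94.4%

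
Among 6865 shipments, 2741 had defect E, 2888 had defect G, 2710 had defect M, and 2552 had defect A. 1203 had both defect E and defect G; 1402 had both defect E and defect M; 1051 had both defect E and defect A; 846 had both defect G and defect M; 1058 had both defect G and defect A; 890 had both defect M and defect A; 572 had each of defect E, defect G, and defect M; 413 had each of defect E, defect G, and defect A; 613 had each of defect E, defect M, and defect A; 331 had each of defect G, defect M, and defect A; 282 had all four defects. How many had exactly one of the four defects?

2650

N(exactly one) = 2741 + 2888 + 2710 + 2552 − 2·1203 − 2·1402 − 2·1051 − 2·846 − 2·1058 − 2·890 + 3·572 + 3·413 + 3·613 + 3·331 − 4·282 = 2650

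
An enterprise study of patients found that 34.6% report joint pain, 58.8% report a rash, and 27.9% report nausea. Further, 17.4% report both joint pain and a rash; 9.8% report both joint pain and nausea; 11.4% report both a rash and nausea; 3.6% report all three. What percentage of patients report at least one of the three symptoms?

86.3%

By inclusion-exclusion,
P(union) = 34.6 + 58.8 + 27.9 − 17.4 − 9.8 − 11.4 + 3.6 = 86.3%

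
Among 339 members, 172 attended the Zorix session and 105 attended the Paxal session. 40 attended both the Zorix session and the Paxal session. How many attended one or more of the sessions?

Inclusion–exclusion gives
|union| = 172 + 105 − 40 = 237

237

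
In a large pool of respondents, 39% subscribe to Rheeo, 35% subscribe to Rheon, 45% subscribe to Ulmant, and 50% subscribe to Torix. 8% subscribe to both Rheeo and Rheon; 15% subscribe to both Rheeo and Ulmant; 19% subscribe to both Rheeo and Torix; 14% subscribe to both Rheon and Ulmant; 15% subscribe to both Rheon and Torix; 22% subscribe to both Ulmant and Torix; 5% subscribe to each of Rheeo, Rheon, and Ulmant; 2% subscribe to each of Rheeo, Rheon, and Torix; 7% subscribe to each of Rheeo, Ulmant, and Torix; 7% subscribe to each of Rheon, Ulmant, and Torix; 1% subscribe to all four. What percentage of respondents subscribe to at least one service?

P(≥1) = 39 + 35 + 45 + 50 − 8 − 15 − 19 − 14 − 15 − 22 + 5 + 2 + 7 + 7 − 1 = 96%

96%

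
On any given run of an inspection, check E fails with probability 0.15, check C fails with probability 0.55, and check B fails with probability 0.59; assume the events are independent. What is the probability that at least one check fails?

0.843175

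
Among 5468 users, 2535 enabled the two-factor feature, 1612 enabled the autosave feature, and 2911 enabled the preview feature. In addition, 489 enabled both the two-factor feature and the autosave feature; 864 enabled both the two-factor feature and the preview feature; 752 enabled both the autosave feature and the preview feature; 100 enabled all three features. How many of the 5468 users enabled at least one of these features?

5053

|union| = 2535 + 1612 + 2911 − 489 − 864 − 752 + 100 = 5053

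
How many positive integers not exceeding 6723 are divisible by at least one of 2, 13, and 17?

3803

Using inclusion–exclusion:
⌊6723/2⌋ + ⌊6723/13⌋ + ⌊6723/17⌋ − ⌊6723/26⌋ − ⌊6723/34⌋ − ⌊6723/221⌋ + ⌊6723/442⌋ = 3361 + 517 + 395 − 258 − 197 − 30 + 15 = 3803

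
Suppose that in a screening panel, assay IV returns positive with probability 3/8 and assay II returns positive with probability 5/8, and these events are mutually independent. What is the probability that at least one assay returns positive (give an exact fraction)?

P(none) = (1 − 3/8) × (1 − 5/8) = 5/8 × 3/8 = 15/64
P(at least one) = 1 − 15/64 = 49/64

49/64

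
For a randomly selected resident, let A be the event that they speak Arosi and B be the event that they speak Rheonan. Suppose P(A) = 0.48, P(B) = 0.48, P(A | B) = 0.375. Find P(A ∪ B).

0.78

P(A ∩ B) = P(B)·P(A|B) = 0.48 × 0.375 = 0.18
By inclusion–exclusion:
P(A ∪ B) = 0.48 + 0.48 − 0.18 = 0.78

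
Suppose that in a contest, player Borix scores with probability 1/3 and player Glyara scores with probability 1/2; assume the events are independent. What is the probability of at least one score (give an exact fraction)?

2/3

P(none) = (1 − 1/3) × (1 − 1/2) = 2/3 × 1/2 = 1/3
P(at least one) = 1 − 1/3 = 2/3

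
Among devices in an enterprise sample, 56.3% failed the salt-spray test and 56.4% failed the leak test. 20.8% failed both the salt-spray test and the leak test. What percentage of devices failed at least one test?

Apply inclusion-exclusion:
P(≥1) = 56.3 + 56.4 − 20.8 = 91.9%

91.9%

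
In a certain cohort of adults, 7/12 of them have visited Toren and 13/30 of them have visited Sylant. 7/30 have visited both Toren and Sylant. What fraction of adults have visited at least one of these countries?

By inclusion–exclusion:
P(union) = 7/12 + 13/30 − 7/30 = 47/60

47/60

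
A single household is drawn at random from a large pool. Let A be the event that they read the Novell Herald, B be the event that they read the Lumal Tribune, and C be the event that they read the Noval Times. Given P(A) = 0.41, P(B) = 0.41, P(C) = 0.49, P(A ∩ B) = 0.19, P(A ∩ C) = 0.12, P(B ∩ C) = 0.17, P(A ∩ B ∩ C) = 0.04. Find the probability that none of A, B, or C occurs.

Inclusion–exclusion gives
P(A ∪ B ∪ C) = 0.41 + 0.41 + 0.49 − 0.19 − 0.12 − 0.17 + 0.04 = 0.87
P(none) = 1 − 0.87 = 0.13

0.13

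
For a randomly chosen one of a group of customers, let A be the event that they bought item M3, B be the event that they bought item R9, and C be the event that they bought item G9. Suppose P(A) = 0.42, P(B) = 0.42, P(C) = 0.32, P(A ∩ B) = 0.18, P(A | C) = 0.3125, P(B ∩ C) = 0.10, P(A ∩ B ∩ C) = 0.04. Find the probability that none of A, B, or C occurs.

P(A ∩ C) = P(C)·P(A|C) = 0.32 × 0.3125 = 0.10
Using inclusion–exclusion:
P(A ∪ B ∪ C) = 0.42 + 0.42 + 0.32 − 0.18 − 0.10 − 0.10 + 0.04 = 0.82
P(none) = 1 − 0.82 = 0.18

0.18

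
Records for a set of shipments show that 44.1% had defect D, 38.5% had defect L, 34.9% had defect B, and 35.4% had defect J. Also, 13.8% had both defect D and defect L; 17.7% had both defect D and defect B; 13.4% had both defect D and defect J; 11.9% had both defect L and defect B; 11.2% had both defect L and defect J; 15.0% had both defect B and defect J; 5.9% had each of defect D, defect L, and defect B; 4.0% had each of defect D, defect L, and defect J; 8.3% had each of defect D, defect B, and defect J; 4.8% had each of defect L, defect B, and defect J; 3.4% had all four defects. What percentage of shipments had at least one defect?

89.5%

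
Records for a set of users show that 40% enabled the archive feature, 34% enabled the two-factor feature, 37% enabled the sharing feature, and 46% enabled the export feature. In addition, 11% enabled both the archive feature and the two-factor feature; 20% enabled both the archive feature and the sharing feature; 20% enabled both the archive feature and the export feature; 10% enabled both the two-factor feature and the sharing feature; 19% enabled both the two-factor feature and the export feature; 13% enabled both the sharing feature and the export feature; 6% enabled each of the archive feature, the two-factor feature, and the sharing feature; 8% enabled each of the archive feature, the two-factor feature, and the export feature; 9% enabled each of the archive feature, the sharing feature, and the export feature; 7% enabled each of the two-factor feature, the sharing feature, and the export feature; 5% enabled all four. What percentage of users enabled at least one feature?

89%

P(at least one) = 40 + 34 + 37 + 46 − 11 − 20 − 20 − 10 − 19 − 13 + 6 + 8 + 9 + 7 − 5 = 89%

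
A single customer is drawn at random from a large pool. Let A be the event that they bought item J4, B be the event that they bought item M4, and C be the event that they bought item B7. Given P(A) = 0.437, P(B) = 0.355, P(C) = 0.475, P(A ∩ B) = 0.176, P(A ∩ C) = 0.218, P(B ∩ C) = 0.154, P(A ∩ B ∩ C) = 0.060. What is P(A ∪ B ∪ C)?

0.779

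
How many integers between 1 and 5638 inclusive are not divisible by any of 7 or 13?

4461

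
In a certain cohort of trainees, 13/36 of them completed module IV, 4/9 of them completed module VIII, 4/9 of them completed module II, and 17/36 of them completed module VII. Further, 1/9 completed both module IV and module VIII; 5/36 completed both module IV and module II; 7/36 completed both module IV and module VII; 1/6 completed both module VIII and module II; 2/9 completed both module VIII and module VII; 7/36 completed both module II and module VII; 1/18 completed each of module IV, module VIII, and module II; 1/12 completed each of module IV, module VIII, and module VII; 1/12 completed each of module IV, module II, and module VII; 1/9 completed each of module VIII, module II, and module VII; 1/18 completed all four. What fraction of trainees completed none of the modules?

1/36

P(≥1) = 13/36 + 4/9 + 4/9 + 17/36 − 1/9 − 5/36 − 7/36 − 1/6 − 2/9 − 7/36 + 1/18 + 1/12 + 1/12 + 1/9 − 1/18 = 35/36
P(none) = 1 − 35/36 = 1/36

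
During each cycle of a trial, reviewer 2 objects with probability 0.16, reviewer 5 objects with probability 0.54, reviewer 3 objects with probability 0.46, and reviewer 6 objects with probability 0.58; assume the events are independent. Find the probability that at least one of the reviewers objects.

0.91236448

Independence gives P(none) = ∏(1 − pᵢ).
P(none) = (1 − 0.16) × (1 − 0.54) × (1 − 0.46) × (1 − 0.58) = 0.84 × 0.46 × 0.54 × 0.42 = 0.08763552
P(at least one) = 1 − 0.08763552 = 0.91236448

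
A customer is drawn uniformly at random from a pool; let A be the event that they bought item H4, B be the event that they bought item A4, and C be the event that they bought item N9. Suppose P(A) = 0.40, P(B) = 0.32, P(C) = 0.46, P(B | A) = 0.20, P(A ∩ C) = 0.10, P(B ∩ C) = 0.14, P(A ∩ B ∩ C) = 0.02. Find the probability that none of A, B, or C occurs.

P(A ∩ B) = P(A)·P(B|A) = 0.40 × 0.20 = 0.08
P(A ∪ B ∪ C) = 0.40 + 0.32 + 0.46 − 0.08 − 0.10 − 0.14 + 0.02 = 0.88
P(none) = 1 − 0.88 = 0.12

0.12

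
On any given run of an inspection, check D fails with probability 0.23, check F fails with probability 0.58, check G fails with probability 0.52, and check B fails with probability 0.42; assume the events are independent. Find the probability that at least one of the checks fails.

0.90996544

P(none) = (1 − 0.23) × (1 − 0.58) × (1 − 0.52) × (1 − 0.42) = 0.77 × 0.42 × 0.48 × 0.58 = 0.09003456
P(at least one) = 1 − 0.09003456 = 0.90996544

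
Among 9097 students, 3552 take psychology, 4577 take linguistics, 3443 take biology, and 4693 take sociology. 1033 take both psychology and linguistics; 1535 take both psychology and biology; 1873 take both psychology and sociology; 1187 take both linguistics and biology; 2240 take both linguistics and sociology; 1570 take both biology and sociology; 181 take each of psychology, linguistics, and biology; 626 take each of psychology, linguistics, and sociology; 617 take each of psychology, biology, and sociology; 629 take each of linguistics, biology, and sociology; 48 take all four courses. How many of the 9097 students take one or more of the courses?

|union| = 3552 + 4577 + 3443 + 4693 − 1033 − 1535 − 1873 − 1187 − 2240 − 1570 + 181 + 626 + 617 + 629 − 48 = 8832

8832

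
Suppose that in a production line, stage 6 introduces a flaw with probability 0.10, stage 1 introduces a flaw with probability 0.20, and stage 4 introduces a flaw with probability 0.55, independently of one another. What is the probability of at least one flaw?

0.676

Since the events are independent, P(none) is the product of the individual non-occurrence probabilities.
P(none) = (1 − 0.10) × (1 − 0.20) × (1 − 0.55) = 0.90 × 0.80 × 0.45 = 0.324
P(at least one) = 1 − 0.324 = 0.676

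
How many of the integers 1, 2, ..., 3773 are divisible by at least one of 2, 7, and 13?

2280

⌊3773/2⌋ + ⌊3773/7⌋ + ⌊3773/13⌋ − ⌊3773/14⌋ − ⌊3773/26⌋ − ⌊3773/91⌋ + ⌊3773/182⌋ = 1886 + 539 + 290 − 269 − 145 − 41 + 20 = 2280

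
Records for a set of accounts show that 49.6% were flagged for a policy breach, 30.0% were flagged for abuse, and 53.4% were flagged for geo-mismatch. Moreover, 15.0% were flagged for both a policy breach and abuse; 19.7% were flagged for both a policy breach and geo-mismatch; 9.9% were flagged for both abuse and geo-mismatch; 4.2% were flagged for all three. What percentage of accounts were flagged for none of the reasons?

By inclusion–exclusion:
P(union) = 49.6 + 30.0 + 53.4 − 15.0 − 19.7 − 9.9 + 4.2 = 92.6%
P(none) = 100% − 92.6% = 7.4%

7.4%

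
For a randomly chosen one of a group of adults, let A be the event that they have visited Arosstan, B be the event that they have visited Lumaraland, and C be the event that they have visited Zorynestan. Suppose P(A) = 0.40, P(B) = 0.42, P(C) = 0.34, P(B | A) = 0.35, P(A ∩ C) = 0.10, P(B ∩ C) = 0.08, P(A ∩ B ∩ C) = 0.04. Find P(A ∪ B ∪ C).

0.88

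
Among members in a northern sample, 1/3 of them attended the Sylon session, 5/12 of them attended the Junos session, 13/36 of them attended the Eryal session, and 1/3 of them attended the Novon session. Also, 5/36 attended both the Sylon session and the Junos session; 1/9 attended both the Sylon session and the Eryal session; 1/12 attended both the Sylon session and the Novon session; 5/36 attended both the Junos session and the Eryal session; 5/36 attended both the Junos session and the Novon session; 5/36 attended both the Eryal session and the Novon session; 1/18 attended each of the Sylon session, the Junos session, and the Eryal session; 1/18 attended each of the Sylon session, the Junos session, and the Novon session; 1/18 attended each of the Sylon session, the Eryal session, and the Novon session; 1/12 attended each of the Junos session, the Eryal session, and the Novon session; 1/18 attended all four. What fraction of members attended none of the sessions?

1/9

Apply inclusion-exclusion:
P(≥1) = 1/3 + 5/12 + 13/36 + 1/3 − 5/36 − 1/9 − 1/12 − 5/36 − 5/36 − 5/36 + 1/18 + 1/18 + 1/18 + 1/12 − 1/18 = 8/9
P(none) = 1 − 8/9 = 1/9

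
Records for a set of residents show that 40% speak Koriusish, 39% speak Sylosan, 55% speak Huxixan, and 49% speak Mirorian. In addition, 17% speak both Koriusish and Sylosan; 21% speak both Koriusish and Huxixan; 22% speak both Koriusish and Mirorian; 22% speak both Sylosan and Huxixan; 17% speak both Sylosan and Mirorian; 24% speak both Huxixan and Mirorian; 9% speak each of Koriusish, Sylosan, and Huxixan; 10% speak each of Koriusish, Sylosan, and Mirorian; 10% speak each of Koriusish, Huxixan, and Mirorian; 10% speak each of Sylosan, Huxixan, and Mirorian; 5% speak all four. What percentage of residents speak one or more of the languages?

Inclusion–exclusion gives
P(union) = 40 + 39 + 55 + 49 − 17 − 21 − 22 − 22 − 17 − 24 + 9 + 10 + 10 + 10 − 5 = 94%

94%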